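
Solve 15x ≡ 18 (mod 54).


GCD(15, 54) = 3 divides 18
Divide: 5x ≡ 6 (mod 18)
x ≡ 12 (mod 18)


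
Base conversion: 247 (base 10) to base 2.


247 (base 10) = 247 (decimal)
247 (decimal) = 11110111 (base 2)


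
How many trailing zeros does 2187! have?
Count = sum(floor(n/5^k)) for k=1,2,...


floor(2187/5) = 437
floor(2187/25) = 87
floor(2187/125) = 17
floor(2187/625) = 3
Total = 544

544 trailing zeros


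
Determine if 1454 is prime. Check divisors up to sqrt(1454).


1454 / 2 = 727 (exact division)
1454 is NOT prime.

No, 1454 is not prime


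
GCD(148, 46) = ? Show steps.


148 = 3 * 46 + 10
46 = 4 * 10 + 6
10 = 1 * 6 + 4
6 = 1 * 4 + 2
4 = 2 * 2 + 0
GCD = 2


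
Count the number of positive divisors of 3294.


3294 = 2^1 × 3^3 × 61^1
d(3294) = (1+1) × (3+1) × (1+1) = 16

16 divisors


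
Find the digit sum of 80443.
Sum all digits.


8 + 0 + 4 + 4 + 3 = 19


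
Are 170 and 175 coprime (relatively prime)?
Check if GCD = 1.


Euclidean algorithm:
175 = 1 * 170 + 5
170 = 34 * 5 + 0
GCD(170, 175) = 5

No, not coprime (GCD = 5)


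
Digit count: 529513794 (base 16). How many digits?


529513794 in base 16 = 1F8FBD42
Number of digits = 8

8 digits (base 16)


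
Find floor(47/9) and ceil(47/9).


47/9 = 5.2222
floor = 5
ceil = 6

floor = 5, ceil = 6


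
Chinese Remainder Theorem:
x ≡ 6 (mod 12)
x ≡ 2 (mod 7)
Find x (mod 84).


M = 12*7 = 84
M1 = M/12 = 7, M2 = M/7 = 12
M1^(-1) mod 12 = 7, M2^(-1) mod 7 = 3
x = 6*7*7 + 2*12*3 = 366
366 mod 84 = 30
Check: 30 mod 12 = 6 ✓, 30 mod 7 = 2 ✓

x ≡ 30 (mod 84)


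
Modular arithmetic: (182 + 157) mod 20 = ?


182 + 157 = 339
339 mod 20 = 19


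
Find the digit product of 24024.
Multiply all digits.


2 × 4 × 0 × 2 × 4 = 0


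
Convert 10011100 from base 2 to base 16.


10011100 (base 2) = 156 (decimal)
156 (decimal) = 9C (base 16)


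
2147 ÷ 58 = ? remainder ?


2147 = 58 * 37 + 1
Check: 2146 + 1 = 2147

q = 37, r = 1


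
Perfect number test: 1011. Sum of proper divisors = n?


Proper divisors of 1011: 1, 3, 337
Sum = 1 + 3 + 337 = 341

No, 1011 is not perfect (341 ≠ 1011)


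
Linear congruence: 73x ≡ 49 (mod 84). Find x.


GCD(73, 84) = 1, unique solution
a^(-1) mod 84 = 61
x = 61 * 49 mod 84 = 49

x ≡ 49 (mod 84)


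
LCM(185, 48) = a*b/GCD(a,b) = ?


GCD(185, 48) = 1
LCM = 185*48/1 = 8880/1 = 8880

LCM = 8880


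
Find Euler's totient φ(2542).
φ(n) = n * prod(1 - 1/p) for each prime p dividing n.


2542 = 2 × 31 × 41
Prime factors: 2, 31, 41
φ(2542) = 2542 × (1-1/2) × (1-1/31) × (1-1/41)
= 2542 × 1/2 × 30/31 × 40/41 = 1200

φ(2542) = 1200


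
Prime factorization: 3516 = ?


3516 / 2 = 1758
1758 / 2 = 879
879 / 3 = 293
293 / 293 = 1
3516 = 2^2 × 3 × 293


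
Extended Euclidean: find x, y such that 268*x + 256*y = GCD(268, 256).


Tabular extended Euclidean (each row: r = 268*s + 256*t):
r=268, s=1, t=0
r=256, s=0, t=1
q=1: r=12, s=1, t=-1   [268*(1) + 256*(-1) = 12]
q=21: r=4, s=-21, t=22   [268*(-21) + 256*(22) = 4]
q=3: r=0, s=64, t=-67   [268*(64) + 256*(-67) = 0]
GCD = 4; from the row with r=4: x=-21, y=22
Check: 268*(-21) + 256*(22) = -5628 + 5632 = 4

GCD = 4, x = -21, y = 22


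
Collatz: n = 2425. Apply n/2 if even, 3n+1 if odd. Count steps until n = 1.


2425 → 7276 → 3638 → 1819 → 5458 → 2729 → 8188 → 4094 → 2047 → 6142 → 3071 → 9214 → 4607 → 13822 → 6911 → 20734 → 10367 → 31102 → 15551 → 46654 → 23327 → 69982 → 34991 → 104974 → 52487 → 157462 → 78731 → 236194 → 118097 → 354292 → 177146 → 88573 → 265720 → 132860 → 66430 → 33215 → 99646 → 49823 → 149470 → 74735 → 224206 → 112103 → 336310 → 168155 → 504466 → 252233 → 756700 → 378350 → 189175 → 567526 → 283763 → 851290 → 425645 → 1276936 → 638468 → 319234 → 159617 → 478852 → 239426 → 119713 → 359140 → 179570 → 89785 → 269356 → 134678 → 67339 → 202018 → 101009 → 303028 → 151514 → 75757 → 227272 → 113636 → 56818 → 28409 → 85228 → 42614 → 21307 → 63922 → 31961 → 95884 → 47942 → 23971 → 71914 → 35957 → 107872 → 53936 → 26968 → 13484 → 6742 → 3371 → 10114 → 5057 → 15172 → 7586 → 3793 → 11380 → 5690 → 2845 → 8536 → 4268 → 2134 → 1067 → 3202 → 1601 → 4804 → 2402 → 1201 → 3604 → 1802 → 901 → 2704 → 1352 → 676 → 338 → 169 → 508 → 254 → 127 → 382 → 191 → 574 → 287 → 862 → 431 → 1294 → 647 → 1942 → 971 → 2914 → 1457 → 4372 → 2186 → 1093 → 3280 → 1640 → 820 → 410 → 205 → 616 → 308 → 154 → 77 → 232 → 116 → 58 → 29 → 88 → 44 → 22 → 11 → 34 → 17 → 52 → 26 → 13 → 40 → 20 → 10 → 5 → 16 → 8 → 4 → 2 → 1
Total steps = 164

164 steps


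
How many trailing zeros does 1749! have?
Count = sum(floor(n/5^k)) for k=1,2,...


floor(1749/5) = 349
floor(1749/25) = 69
floor(1749/125) = 13
floor(1749/625) = 2
Total = 433

433 trailing zeros


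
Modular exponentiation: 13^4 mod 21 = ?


13^1 mod 21 = 13
13^2 mod 21 = 1
13^3 mod 21 = 13
13^4 mod 21 = 1


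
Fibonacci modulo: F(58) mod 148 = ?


F(k) mod 148 for k=1..58:
1, 1, 2, 3, 5, 8, 13, 21, 34, 55, 89, 144, 85, 81, 18, 99, 117, 68, 37, 105, 142, 99, 93, 44, 137, 33, 22, 55, 77, 132, 61, 45, 106, 3, 109, 112, 73, 37, 110, 147, 109, 108, 69, 29, 98, 127, 77, 56, 133, 41, 26, 67, 93, 12, 105, 117, 74, 43
F(58) mod 148 = 43


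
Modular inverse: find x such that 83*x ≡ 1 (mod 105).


Use the extended Euclidean algorithm on (105, 83); each row r = 105*s + 83*t:
r=105, s=1, t=0
r=83, s=0, t=1
q=1: r=22, s=1, t=-1   [105*(1) + 83*(-1) = 22]
q=3: r=17, s=-3, t=4   [105*(-3) + 83*(4) = 17]
q=1: r=5, s=4, t=-5   [105*(4) + 83*(-5) = 5]
q=3: r=2, s=-15, t=19   [105*(-15) + 83*(19) = 2]
q=2: r=1, s=34, t=-43   [105*(34) + 83*(-43) = 1]
q=2: r=0, s=-83, t=105   [105*(-83) + 83*(105) = 0]
GCD = 1 with t = -43, so 83*(-43) ≡ 1 (mod 105)
Inverse = -43 mod 105 = 62
Check: 83 * 62 = 5146 ≡ 1 (mod 105)

83^(-1) ≡ 62 (mod 105)


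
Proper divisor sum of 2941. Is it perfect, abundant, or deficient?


Proper divisors: 1, 17, 173
Sum = 1 + 17 + 173 = 191
191 < 2941 → deficient

s(2941) = 191 (deficient)


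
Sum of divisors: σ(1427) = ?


Divisors of 1427: 1, 1427
Sum = 1 + 1427 = 1428

σ(1427) = 1428


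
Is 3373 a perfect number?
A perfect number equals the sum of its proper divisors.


Proper divisors of 3373: 1
Sum = 1 = 1

No, 3373 is not perfect (1 ≠ 3373)


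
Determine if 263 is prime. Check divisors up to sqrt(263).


Check divisors up to sqrt(263) = 16.2173
No divisors found.
263 is prime.

Yes, 263 is prime


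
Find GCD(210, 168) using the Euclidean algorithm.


210 = 1 * 168 + 42
168 = 4 * 42 + 0
GCD = 42


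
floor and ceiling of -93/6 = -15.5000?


-93/6 = -15.5000
floor = -16
ceil = -15

floor = -16, ceil = -15


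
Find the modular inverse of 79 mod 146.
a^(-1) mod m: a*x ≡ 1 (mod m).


Use the extended Euclidean algorithm on (146, 79); each row r = 146*s + 79*t:
r=146, s=1, t=0
r=79, s=0, t=1
q=1: r=67, s=1, t=-1   [146*(1) + 79*(-1) = 67]
q=1: r=12, s=-1, t=2   [146*(-1) + 79*(2) = 12]
q=5: r=7, s=6, t=-11   [146*(6) + 79*(-11) = 7]
q=1: r=5, s=-7, t=13   [146*(-7) + 79*(13) = 5]
q=1: r=2, s=13, t=-24   [146*(13) + 79*(-24) = 2]
q=2: r=1, s=-33, t=61   [146*(-33) + 79*(61) = 1]
q=2: r=0, s=79, t=-146   [146*(79) + 79*(-146) = 0]
GCD = 1 with t = 61, so 79*(61) ≡ 1 (mod 146)
Inverse = 61 mod 146 = 61
Check: 79 * 61 = 4819 ≡ 1 (mod 146)

79^(-1) ≡ 61 (mod 146)


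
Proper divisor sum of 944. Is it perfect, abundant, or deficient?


Proper divisors: 1, 2, 4, 8, 16, 59, 118, 236, 472
Sum = 1 + 2 + 4 + 8 + 16 + 59 + 118 + 236 + 472 = 916
916 < 944 → deficient

s(944) = 916 (deficient)


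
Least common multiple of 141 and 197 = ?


GCD(141, 197) = 1
LCM = 141*197/1 = 27777/1 = 27777

LCM = 27777


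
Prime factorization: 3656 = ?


3656 / 2 = 1828
1828 / 2 = 914
914 / 2 = 457
457 / 457 = 1
3656 = 2^3 × 457


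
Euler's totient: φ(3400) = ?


3400 = 2^3 × 5^2 × 17
Prime factors: 2, 5, 17
φ(3400) = 3400 × (1-1/2) × (1-1/5) × (1-1/17)
= 3400 × 1/2 × 4/5 × 16/17 = 1280

φ(3400) = 1280


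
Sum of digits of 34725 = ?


3 + 4 + 7 + 2 + 5 = 21


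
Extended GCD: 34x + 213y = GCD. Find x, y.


Tabular extended Euclidean (each row: r = 34*s + 213*t):
r=34, s=1, t=0
r=213, s=0, t=1
q=0: r=34, s=1, t=0   [34*(1) + 213*(0) = 34]
q=6: r=9, s=-6, t=1   [34*(-6) + 213*(1) = 9]
q=3: r=7, s=19, t=-3   [34*(19) + 213*(-3) = 7]
q=1: r=2, s=-25, t=4   [34*(-25) + 213*(4) = 2]
q=3: r=1, s=94, t=-15   [34*(94) + 213*(-15) = 1]
q=2: r=0, s=-213, t=34   [34*(-213) + 213*(34) = 0]
GCD = 1; from the row with r=1: x=94, y=-15
Check: 34*(94) + 213*(-15) = 3196 - 3195 = 1

GCD = 1, x = 94, y = -15


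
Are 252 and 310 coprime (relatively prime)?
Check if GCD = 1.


Euclidean algorithm:
310 = 1 * 252 + 58
252 = 4 * 58 + 20
58 = 2 * 20 + 18
20 = 1 * 18 + 2
18 = 9 * 2 + 0
GCD(252, 310) = 2

No, not coprime (GCD = 2)


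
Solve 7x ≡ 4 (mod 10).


GCD(7, 10) = 1, unique solution
a^(-1) mod 10 = 3
x = 3 * 4 mod 10 = 2

x ≡ 2 (mod 10)


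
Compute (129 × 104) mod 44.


129 × 104 = 13416
13416 mod 44 = 40


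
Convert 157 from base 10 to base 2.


157 (base 10) = 157 (decimal)
157 (decimal) = 10011101 (base 2)


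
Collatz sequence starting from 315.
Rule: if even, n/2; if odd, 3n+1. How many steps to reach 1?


315 → 946 → 473 → 1420 → 710 → 355 → 1066 → 533 → 1600 → 800 → 400 → 200 → 100 → 50 → 25 → 76 → 38 → 19 → 58 → 29 → 88 → 44 → 22 → 11 → 34 → 17 → 52 → 26 → 13 → 40 → 20 → 10 → 5 → 16 → 8 → 4 → 2 → 1
Total steps = 37

37 steps


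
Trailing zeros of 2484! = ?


floor(2484/5) = 496
floor(2484/25) = 99
floor(2484/125) = 19
floor(2484/625) = 3
Total = 617

617 trailing zeros


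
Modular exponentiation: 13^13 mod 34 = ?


13^1 mod 34 = 13
13^2 mod 34 = 33
13^3 mod 34 = 21
13^4 mod 34 = 1
13^5 mod 34 = 13
13^6 mod 34 = 33
13^7 mod 34 = 21
13^8 mod 34 = 1
13^9 mod 34 = 13
13^10 mod 34 = 33
13^11 mod 34 = 21
13^12 mod 34 = 1
13^13 mod 34 = 13


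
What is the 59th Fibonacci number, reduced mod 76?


F(k) mod 76 for k=1..59:
1, 1, 2, 3, 5, 8, 13, 21, 34, 55, 13, 68, 5, 73, 2, 75, 1, 0, 1, 1, 2, 3, 5, 8, 13, 21, 34, 55, 13, 68, 5, 73, 2, 75, 1, 0, 1, 1, 2, 3, 5, 8, 13, 21, 34, 55, 13, 68, 5, 73, 2, 75, 1, 0, 1, 1, 2, 3, 5
F(59) mod 76 = 5


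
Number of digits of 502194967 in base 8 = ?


502194967 in base 8 = 3573561427
Number of digits = 10

10 digits (base 8)


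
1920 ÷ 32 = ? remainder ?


1920 = 32 * 60 + 0
Check: 1920 + 0 = 1920

q = 60, r = 0


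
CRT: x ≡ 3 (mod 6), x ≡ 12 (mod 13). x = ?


M = 6*13 = 78
M1 = M/6 = 13, M2 = M/13 = 6
M1^(-1) mod 6 = 1, M2^(-1) mod 13 = 11
x = 3*13*1 + 12*6*11 = 831
831 mod 78 = 51
Check: 51 mod 6 = 3 ✓, 51 mod 13 = 12 ✓

x ≡ 51 (mod 78)


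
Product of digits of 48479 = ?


4 × 8 × 4 × 7 × 9 = 8064


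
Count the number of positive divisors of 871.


871 = 13^1 × 67^1
d(871) = (1+1) × (1+1) = 4

4 divisors


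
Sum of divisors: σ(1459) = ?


Divisors of 1459: 1, 1459
Sum = 1 + 1459 = 1460

σ(1459) = 1460


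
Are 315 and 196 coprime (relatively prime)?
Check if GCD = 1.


Euclidean algorithm:
315 = 1 * 196 + 119
196 = 1 * 119 + 77
119 = 1 * 77 + 42
77 = 1 * 42 + 35
42 = 1 * 35 + 7
35 = 5 * 7 + 0
GCD(315, 196) = 7

No, not coprime (GCD = 7)


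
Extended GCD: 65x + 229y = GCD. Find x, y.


Tabular extended Euclidean (each row: r = 65*s + 229*t):
r=65, s=1, t=0
r=229, s=0, t=1
q=0: r=65, s=1, t=0   [65*(1) + 229*(0) = 65]
q=3: r=34, s=-3, t=1   [65*(-3) + 229*(1) = 34]
q=1: r=31, s=4, t=-1   [65*(4) + 229*(-1) = 31]
q=1: r=3, s=-7, t=2   [65*(-7) + 229*(2) = 3]
q=10: r=1, s=74, t=-21   [65*(74) + 229*(-21) = 1]
q=3: r=0, s=-229, t=65   [65*(-229) + 229*(65) = 0]
GCD = 1; from the row with r=1: x=74, y=-21
Check: 65*(74) + 229*(-21) = 4810 - 4809 = 1

GCD = 1, x = 74, y = -21


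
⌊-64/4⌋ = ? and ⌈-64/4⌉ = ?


-64/4 = -16.0000
floor = -16
ceil = -16

floor = -16, ceil = -16


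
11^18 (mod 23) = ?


11^1 mod 23 = 11
11^2 mod 23 = 6
11^3 mod 23 = 20
11^4 mod 23 = 13
11^5 mod 23 = 5
11^6 mod 23 = 9
11^7 mod 23 = 7
11^8 mod 23 = 8
11^9 mod 23 = 19
11^10 mod 23 = 2
11^11 mod 23 = 22
11^12 mod 23 = 12
11^13 mod 23 = 17
11^14 mod 23 = 3
11^15 mod 23 = 10
11^16 mod 23 = 18
11^17 mod 23 = 14
11^18 mod 23 = 16


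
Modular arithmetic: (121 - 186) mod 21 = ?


121 - 186 = -65
-65 mod 21 = 19


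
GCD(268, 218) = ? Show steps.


268 = 1 * 218 + 50
218 = 4 * 50 + 18
50 = 2 * 18 + 14
18 = 1 * 14 + 4
14 = 3 * 4 + 2
4 = 2 * 2 + 0
GCD = 2


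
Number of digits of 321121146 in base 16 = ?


321121146 in base 16 = 1323EB7A
Number of digits = 8

8 digits (base 16)


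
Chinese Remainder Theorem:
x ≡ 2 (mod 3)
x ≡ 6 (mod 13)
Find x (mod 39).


M = 3*13 = 39
M1 = M/3 = 13, M2 = M/13 = 3
M1^(-1) mod 3 = 1, M2^(-1) mod 13 = 9
x = 2*13*1 + 6*3*9 = 188
188 mod 39 = 32
Check: 32 mod 3 = 2 ✓, 32 mod 13 = 6 ✓

x ≡ 32 (mod 39)


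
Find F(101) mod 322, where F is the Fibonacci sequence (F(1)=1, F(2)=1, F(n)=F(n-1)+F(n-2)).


F(k) mod 322 for k=1..101:
1, 1, 2, 3, 5, 8, 13, 21, 34, 55, 89, 144, 233, 55, 288, 21, 309, 8, 317, 3, 320, 1, 321, 0, 321, 321, 320, 319, 317, 314, 309, 301, 288, 267, 233, 178, 89, 267, 34, 301, 13, 314, 5, 319, 2, 321, 1, 0, 1, 1, 2, 3, 5, 8, 13, 21, 34, 55, 89, 144, 233, 55, 288, 21, 309, 8, 317, 3, 320, 1, 321, 0, 321, 321, 320, 319, 317, 314, 309, 301, 288, 267, 233, 178, 89, 267, 34, 301, 13, 314, 5, 319, 2, 321, 1, 0, 1, 1, 2, 3, 5
F(101) mod 322 = 5


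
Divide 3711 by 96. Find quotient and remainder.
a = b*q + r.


3711 = 96 * 38 + 63
Check: 3648 + 63 = 3711

q = 38, r = 63


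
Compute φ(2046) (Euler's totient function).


2046 = 2 × 3 × 11 × 31
Prime factors: 2, 3, 11, 31
φ(2046) = 2046 × (1-1/2) × (1-1/3) × (1-1/11) × (1-1/31)
= 2046 × 1/2 × 2/3 × 10/11 × 30/31 = 600

φ(2046) = 600


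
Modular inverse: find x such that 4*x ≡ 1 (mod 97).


Use the extended Euclidean algorithm on (97, 4); each row r = 97*s + 4*t:
r=97, s=1, t=0
r=4, s=0, t=1
q=24: r=1, s=1, t=-24   [97*(1) + 4*(-24) = 1]
q=4: r=0, s=-4, t=97   [97*(-4) + 4*(97) = 0]
GCD = 1 with t = -24, so 4*(-24) ≡ 1 (mod 97)
Inverse = -24 mod 97 = 73
Check: 4 * 73 = 292 ≡ 1 (mod 97)

4^(-1) ≡ 73 (mod 97)


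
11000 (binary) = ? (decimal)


11000 (base 2) = 24 (decimal)
24 (decimal) = 24 (base 10)


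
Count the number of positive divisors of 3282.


3282 = 2^1 × 3^1 × 547^1
d(3282) = (1+1) × (1+1) × (1+1) = 8

8 divisors


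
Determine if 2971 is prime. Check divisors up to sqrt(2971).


Check divisors up to sqrt(2971) = 54.5069
No divisors found.
2971 is prime.

Yes, 2971 is prime


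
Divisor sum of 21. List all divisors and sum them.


Divisors of 21: 1, 3, 7, 21
Sum = 1 + 3 + 7 + 21 = 32

σ(21) = 32


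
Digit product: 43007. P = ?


4 × 3 × 0 × 0 × 7 = 0


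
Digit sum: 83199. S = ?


8 + 3 + 1 + 9 + 9 = 30


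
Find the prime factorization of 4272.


4272 / 2 = 2136
2136 / 2 = 1068
1068 / 2 = 534
534 / 2 = 267
267 / 3 = 89
89 / 89 = 1
4272 = 2^4 × 3 × 89


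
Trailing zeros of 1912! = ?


floor(1912/5) = 382
floor(1912/25) = 76
floor(1912/125) = 15
floor(1912/625) = 3
Total = 476

476 trailing zeros


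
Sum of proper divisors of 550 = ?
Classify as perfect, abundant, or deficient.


Proper divisors: 1, 2, 5, 10, 11, 22, 25, 50, 55, 110, 275
Sum = 1 + 2 + 5 + 10 + 11 + 22 + 25 + 50 + 55 + 110 + 275 = 566
566 > 550 → abundant

s(550) = 566 (abundant)


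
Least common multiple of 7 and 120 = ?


GCD(7, 120) = 1
LCM = 7*120/1 = 840/1 = 840

LCM = 840


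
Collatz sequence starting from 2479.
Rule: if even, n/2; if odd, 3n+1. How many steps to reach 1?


2479 → 7438 → 3719 → 11158 → 5579 → 16738 → 8369 → 25108 → 12554 → 6277 → 18832 → 9416 → 4708 → 2354 → 1177 → 3532 → 1766 → 883 → 2650 → 1325 → 3976 → 1988 → 994 → 497 → 1492 → 746 → 373 → 1120 → 560 → 280 → 140 → 70 → 35 → 106 → 53 → 160 → 80 → 40 → 20 → 10 → 5 → 16 → 8 → 4 → 2 → 1
Total steps = 45

45 steps


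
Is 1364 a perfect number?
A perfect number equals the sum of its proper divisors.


Proper divisors of 1364: 1, 2, 4, 11, 22, 31, 44, 62, 124, 341, 682
Sum = 1 + 2 + 4 + 11 + 22 + 31 + 44 + 62 + 124 + 341 + 682 = 1324

No, 1364 is not perfect (1324 ≠ 1364)


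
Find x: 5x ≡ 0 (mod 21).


GCD(5, 21) = 1, unique solution
a^(-1) mod 21 = 17
x = 17 * 0 mod 21 = 0

x ≡ 0 (mod 21)


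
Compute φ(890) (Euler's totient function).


890 = 2 × 5 × 89
Prime factors: 2, 5, 89
φ(890) = 890 × (1-1/2) × (1-1/5) × (1-1/89)
= 890 × 1/2 × 4/5 × 88/89 = 352

φ(890) = 352


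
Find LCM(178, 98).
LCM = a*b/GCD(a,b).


GCD(178, 98) = 2
LCM = 178*98/2 = 17444/2 = 8722

LCM = 8722


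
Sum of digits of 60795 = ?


6 + 0 + 7 + 9 + 5 = 27


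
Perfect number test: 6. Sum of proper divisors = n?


Proper divisors of 6: 1, 2, 3
Sum = 1 + 2 + 3 = 6

Yes, 6 is perfect (6 = 6)


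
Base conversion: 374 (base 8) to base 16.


374 (base 8) = 252 (decimal)
252 (decimal) = FC (base 16)


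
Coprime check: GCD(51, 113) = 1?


Euclidean algorithm:
113 = 2 * 51 + 11
51 = 4 * 11 + 7
11 = 1 * 7 + 4
7 = 1 * 4 + 3
4 = 1 * 3 + 1
3 = 3 * 1 + 0
GCD(51, 113) = 1

Yes, coprime (GCD = 1)


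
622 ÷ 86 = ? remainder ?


622 = 86 * 7 + 20
Check: 602 + 20 = 622

q = 7, r = 20


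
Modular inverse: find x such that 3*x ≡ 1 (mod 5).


Use the extended Euclidean algorithm on (5, 3); each row r = 5*s + 3*t:
r=5, s=1, t=0
r=3, s=0, t=1
q=1: r=2, s=1, t=-1   [5*(1) + 3*(-1) = 2]
q=1: r=1, s=-1, t=2   [5*(-1) + 3*(2) = 1]
q=2: r=0, s=3, t=-5   [5*(3) + 3*(-5) = 0]
GCD = 1 with t = 2, so 3*(2) ≡ 1 (mod 5)
Inverse = 2 mod 5 = 2
Check: 3 * 2 = 6 ≡ 1 (mod 5)

3^(-1) ≡ 2 (mod 5)


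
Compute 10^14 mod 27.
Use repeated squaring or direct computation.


10^1 mod 27 = 10
10^2 mod 27 = 19
10^3 mod 27 = 1
10^4 mod 27 = 10
10^5 mod 27 = 19
10^6 mod 27 = 1
10^7 mod 27 = 10
10^8 mod 27 = 19
10^9 mod 27 = 1
10^10 mod 27 = 10
10^11 mod 27 = 19
10^12 mod 27 = 1
10^13 mod 27 = 10
10^14 mod 27 = 19


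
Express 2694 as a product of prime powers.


2694 / 2 = 1347
1347 / 3 = 449
449 / 449 = 1
2694 = 2 × 3 × 449


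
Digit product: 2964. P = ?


2 × 9 × 6 × 4 = 432


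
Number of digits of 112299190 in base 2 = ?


112299190 in base 2 = 110101100011000110010110110
Number of digits = 27

27 digits (base 2)


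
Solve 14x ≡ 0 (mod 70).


GCD(14, 70) = 14 divides 0
Divide: 1x ≡ 0 (mod 5)
x ≡ 0 (mod 5)


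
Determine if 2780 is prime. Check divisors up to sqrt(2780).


2780 / 2 = 1390 (exact division)
2780 is NOT prime.

No, 2780 is not prime


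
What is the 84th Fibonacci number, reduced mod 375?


F(k) mod 375 for k=1..84:
1, 1, 2, 3, 5, 8, 13, 21, 34, 55, 89, 144, 233, 2, 235, 237, 97, 334, 56, 15, 71, 86, 157, 243, 25, 268, 293, 186, 104, 290, 19, 309, 328, 262, 215, 102, 317, 44, 361, 30, 16, 46, 62, 108, 170, 278, 73, 351, 49, 25, 74, 99, 173, 272, 70, 342, 37, 4, 41, 45, 86, 131, 217, 348, 190, 163, 353, 141, 119, 260, 4, 264, 268, 157, 50, 207, 257, 89, 346, 60, 31, 91, 122, 213
F(84) mod 375 = 213


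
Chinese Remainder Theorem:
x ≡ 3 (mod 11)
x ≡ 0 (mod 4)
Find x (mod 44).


M = 11*4 = 44
M1 = M/11 = 4, M2 = M/4 = 11
M1^(-1) mod 11 = 3, M2^(-1) mod 4 = 3
x = 3*4*3 + 0*11*3 = 36
36 mod 44 = 36
Check: 36 mod 11 = 3 ✓, 36 mod 4 = 0 ✓

x ≡ 36 (mod 44)


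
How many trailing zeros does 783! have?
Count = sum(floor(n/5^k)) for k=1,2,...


floor(783/5) = 156
floor(783/25) = 31
floor(783/125) = 6
floor(783/625) = 1
Total = 194

194 trailing zeros


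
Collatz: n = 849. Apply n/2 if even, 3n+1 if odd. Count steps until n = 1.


849 → 2548 → 1274 → 637 → 1912 → 956 → 478 → 239 → 718 → 359 → 1078 → 539 → 1618 → 809 → 2428 → 1214 → 607 → 1822 → 911 → 2734 → 1367 → 4102 → 2051 → 6154 → 3077 → 9232 → 4616 → 2308 → 1154 → 577 → 1732 → 866 → 433 → 1300 → 650 → 325 → 976 → 488 → 244 → 122 → 61 → 184 → 92 → 46 → 23 → 70 → 35 → 106 → 53 → 160 → 80 → 40 → 20 → 10 → 5 → 16 → 8 → 4 → 2 → 1
Total steps = 59

59 steps


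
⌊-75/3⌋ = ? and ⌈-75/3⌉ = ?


-75/3 = -25.0000
floor = -25
ceil = -25

floor = -25, ceil = -25


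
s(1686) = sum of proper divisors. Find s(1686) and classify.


Proper divisors: 1, 2, 3, 6, 281, 562, 843
Sum = 1 + 2 + 3 + 6 + 281 + 562 + 843 = 1698
1698 > 1686 → abundant

s(1686) = 1698 (abundant)


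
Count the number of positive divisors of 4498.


4498 = 2^1 × 13^1 × 173^1
d(4498) = (1+1) × (1+1) × (1+1) = 8

8 divisors


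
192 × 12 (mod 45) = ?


192 × 12 = 2304
2304 mod 45 = 9


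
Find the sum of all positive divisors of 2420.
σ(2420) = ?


Divisors of 2420: 1, 2, 4, 5, 10, 11, 20, 22, 44, 55, 110, 121, 220, 242, 484, 605, 1210, 2420
Sum = 1 + 2 + 4 + 5 + 10 + 11 + 20 + 22 + 44 + 55 + 110 + 121 + 220 + 242 + 484 + 605 + 1210 + 2420 = 5586

σ(2420) = 5586


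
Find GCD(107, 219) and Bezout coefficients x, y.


Tabular extended Euclidean (each row: r = 107*s + 219*t):
r=107, s=1, t=0
r=219, s=0, t=1
q=0: r=107, s=1, t=0   [107*(1) + 219*(0) = 107]
q=2: r=5, s=-2, t=1   [107*(-2) + 219*(1) = 5]
q=21: r=2, s=43, t=-21   [107*(43) + 219*(-21) = 2]
q=2: r=1, s=-88, t=43   [107*(-88) + 219*(43) = 1]
q=2: r=0, s=219, t=-107   [107*(219) + 219*(-107) = 0]
GCD = 1; from the row with r=1: x=-88, y=43
Check: 107*(-88) + 219*(43) = -9416 + 9417 = 1

GCD = 1, x = -88, y = 43


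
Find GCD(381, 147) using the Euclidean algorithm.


381 = 2 * 147 + 87
147 = 1 * 87 + 60
87 = 1 * 60 + 27
60 = 2 * 27 + 6
27 = 4 * 6 + 3
6 = 2 * 3 + 0
GCD = 3


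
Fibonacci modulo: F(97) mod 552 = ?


F(k) mod 552 for k=1..97:
1, 1, 2, 3, 5, 8, 13, 21, 34, 55, 89, 144, 233, 377, 58, 435, 493, 376, 317, 141, 458, 47, 505, 0, 505, 505, 458, 411, 317, 176, 493, 117, 58, 175, 233, 408, 89, 497, 34, 531, 13, 544, 5, 549, 2, 551, 1, 0, 1, 1, 2, 3, 5, 8, 13, 21, 34, 55, 89, 144, 233, 377, 58, 435, 493, 376, 317, 141, 458, 47, 505, 0, 505, 505, 458, 411, 317, 176, 493, 117, 58, 175, 233, 408, 89, 497, 34, 531, 13, 544, 5, 549, 2, 551, 1, 0, 1
F(97) mod 552 = 1


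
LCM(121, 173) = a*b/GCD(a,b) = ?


GCD(121, 173) = 1
LCM = 121*173/1 = 20933/1 = 20933

LCM = 20933


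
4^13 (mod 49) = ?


4^1 mod 49 = 4
4^2 mod 49 = 16
4^3 mod 49 = 15
4^4 mod 49 = 11
4^5 mod 49 = 44
4^6 mod 49 = 29
4^7 mod 49 = 18
4^8 mod 49 = 23
4^9 mod 49 = 43
4^10 mod 49 = 25
4^11 mod 49 = 2
4^12 mod 49 = 8
4^13 mod 49 = 32


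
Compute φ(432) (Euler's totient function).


432 = 2^4 × 3^3
Prime factors: 2, 3
φ(432) = 432 × (1-1/2) × (1-1/3)
= 432 × 1/2 × 2/3 = 144

φ(432) = 144


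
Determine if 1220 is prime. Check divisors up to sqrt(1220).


1220 / 2 = 610 (exact division)
1220 is NOT prime.

No, 1220 is not prime


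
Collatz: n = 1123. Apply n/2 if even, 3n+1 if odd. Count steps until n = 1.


1123 → 3370 → 1685 → 5056 → 2528 → 1264 → 632 → 316 → 158 → 79 → 238 → 119 → 358 → 179 → 538 → 269 → 808 → 404 → 202 → 101 → 304 → 152 → 76 → 38 → 19 → 58 → 29 → 88 → 44 → 22 → 11 → 34 → 17 → 52 → 26 → 13 → 40 → 20 → 10 → 5 → 16 → 8 → 4 → 2 → 1
Total steps = 44

44 steps


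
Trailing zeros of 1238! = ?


floor(1238/5) = 247
floor(1238/25) = 49
floor(1238/125) = 9
floor(1238/625) = 1
Total = 306

306 trailing zeros


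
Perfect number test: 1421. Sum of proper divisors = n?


Proper divisors of 1421: 1, 7, 29, 49, 203
Sum = 1 + 7 + 29 + 49 + 203 = 289

No, 1421 is not perfect (289 ≠ 1421)


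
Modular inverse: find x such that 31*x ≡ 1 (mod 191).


Use the extended Euclidean algorithm on (191, 31); each row r = 191*s + 31*t:
r=191, s=1, t=0
r=31, s=0, t=1
q=6: r=5, s=1, t=-6   [191*(1) + 31*(-6) = 5]
q=6: r=1, s=-6, t=37   [191*(-6) + 31*(37) = 1]
q=5: r=0, s=31, t=-191   [191*(31) + 31*(-191) = 0]
GCD = 1 with t = 37, so 31*(37) ≡ 1 (mod 191)
Inverse = 37 mod 191 = 37
Check: 31 * 37 = 1147 ≡ 1 (mod 191)

31^(-1) ≡ 37 (mod 191)


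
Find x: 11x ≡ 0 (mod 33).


GCD(11, 33) = 11 divides 0
Divide: 1x ≡ 0 (mod 3)
x ≡ 0 (mod 3)


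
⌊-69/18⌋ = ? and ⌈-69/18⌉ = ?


-69/18 = -3.8333
floor = -4
ceil = -3

floor = -4, ceil = -3


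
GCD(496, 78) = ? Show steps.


496 = 6 * 78 + 28
78 = 2 * 28 + 22
28 = 1 * 22 + 6
22 = 3 * 6 + 4
6 = 1 * 4 + 2
4 = 2 * 2 + 0
GCD = 2


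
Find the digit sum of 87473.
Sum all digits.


8 + 7 + 4 + 7 + 3 = 29


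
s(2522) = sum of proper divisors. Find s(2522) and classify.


Proper divisors: 1, 2, 13, 26, 97, 194, 1261
Sum = 1 + 2 + 13 + 26 + 97 + 194 + 1261 = 1594
1594 < 2522 → deficient

s(2522) = 1594 (deficient)


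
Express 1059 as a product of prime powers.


1059 / 3 = 353
353 / 353 = 1
1059 = 3 × 353


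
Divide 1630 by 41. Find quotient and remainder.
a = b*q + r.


1630 = 41 * 39 + 31
Check: 1599 + 31 = 1630

q = 39, r = 31


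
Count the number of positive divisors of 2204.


2204 = 2^2 × 19^1 × 29^1
d(2204) = (2+1) × (1+1) × (1+1) = 12

12 divisors


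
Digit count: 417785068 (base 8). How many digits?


417785068 in base 8 = 3071562354
Number of digits = 10

10 digits (base 8)


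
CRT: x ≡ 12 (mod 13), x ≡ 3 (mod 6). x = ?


M = 13*6 = 78
M1 = M/13 = 6, M2 = M/6 = 13
M1^(-1) mod 13 = 11, M2^(-1) mod 6 = 1
x = 12*6*11 + 3*13*1 = 831
831 mod 78 = 51
Check: 51 mod 13 = 12 ✓, 51 mod 6 = 3 ✓

x ≡ 51 (mod 78)


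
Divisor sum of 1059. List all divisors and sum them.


Divisors of 1059: 1, 3, 353, 1059
Sum = 1 + 3 + 353 + 1059 = 1416

σ(1059) = 1416


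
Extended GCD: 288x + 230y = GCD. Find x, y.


Tabular extended Euclidean (each row: r = 288*s + 230*t):
r=288, s=1, t=0
r=230, s=0, t=1
q=1: r=58, s=1, t=-1   [288*(1) + 230*(-1) = 58]
q=3: r=56, s=-3, t=4   [288*(-3) + 230*(4) = 56]
q=1: r=2, s=4, t=-5   [288*(4) + 230*(-5) = 2]
q=28: r=0, s=-115, t=144   [288*(-115) + 230*(144) = 0]
GCD = 2; from the row with r=2: x=4, y=-5
Check: 288*(4) + 230*(-5) = 1152 - 1150 = 2

GCD = 2, x = 4, y = -5


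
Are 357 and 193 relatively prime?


Euclidean algorithm:
357 = 1 * 193 + 164
193 = 1 * 164 + 29
164 = 5 * 29 + 19
29 = 1 * 19 + 10
19 = 1 * 10 + 9
10 = 1 * 9 + 1
9 = 9 * 1 + 0
GCD(357, 193) = 1

Yes, coprime (GCD = 1)


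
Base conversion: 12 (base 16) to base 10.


12 (base 16) = 18 (decimal)
18 (decimal) = 18 (base 10)


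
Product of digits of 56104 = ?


5 × 6 × 1 × 0 × 4 = 0


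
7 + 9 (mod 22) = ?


7 + 9 = 16
16 mod 22 = 16


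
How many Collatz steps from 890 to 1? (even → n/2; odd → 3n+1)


890 → 445 → 1336 → 668 → 334 → 167 → 502 → 251 → 754 → 377 → 1132 → 566 → 283 → 850 → 425 → 1276 → 638 → 319 → 958 → 479 → 1438 → 719 → 2158 → 1079 → 3238 → 1619 → 4858 → 2429 → 7288 → 3644 → 1822 → 911 → 2734 → 1367 → 4102 → 2051 → 6154 → 3077 → 9232 → 4616 → 2308 → 1154 → 577 → 1732 → 866 → 433 → 1300 → 650 → 325 → 976 → 488 → 244 → 122 → 61 → 184 → 92 → 46 → 23 → 70 → 35 → 106 → 53 → 160 → 80 → 40 → 20 → 10 → 5 → 16 → 8 → 4 → 2 → 1
Total steps = 72

72 steps


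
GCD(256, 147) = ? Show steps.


256 = 1 * 147 + 109
147 = 1 * 109 + 38
109 = 2 * 38 + 33
38 = 1 * 33 + 5
33 = 6 * 5 + 3
5 = 1 * 3 + 2
3 = 1 * 2 + 1
2 = 2 * 1 + 0
GCD = 1


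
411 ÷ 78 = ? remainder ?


411 = 78 * 5 + 21
Check: 390 + 21 = 411

q = 5, r = 21


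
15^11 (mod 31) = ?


15^1 mod 31 = 15
15^2 mod 31 = 8
15^3 mod 31 = 27
15^4 mod 31 = 2
15^5 mod 31 = 30
15^6 mod 31 = 16
15^7 mod 31 = 23
15^8 mod 31 = 4
15^9 mod 31 = 29
15^10 mod 31 = 1
15^11 mod 31 = 15


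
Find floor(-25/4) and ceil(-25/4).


-25/4 = -6.2500
floor = -7
ceil = -6

floor = -7, ceil = -6


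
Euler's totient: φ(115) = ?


115 = 5 × 23
Prime factors: 5, 23
φ(115) = 115 × (1-1/5) × (1-1/23)
= 115 × 4/5 × 22/23 = 88

φ(115) = 88


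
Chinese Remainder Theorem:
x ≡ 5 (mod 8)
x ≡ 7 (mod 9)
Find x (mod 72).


M = 8*9 = 72
M1 = M/8 = 9, M2 = M/9 = 8
M1^(-1) mod 8 = 1, M2^(-1) mod 9 = 8
x = 5*9*1 + 7*8*8 = 493
493 mod 72 = 61
Check: 61 mod 8 = 5 ✓, 61 mod 9 = 7 ✓

x ≡ 61 (mod 72)


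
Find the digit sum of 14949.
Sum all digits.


1 + 4 + 9 + 4 + 9 = 27


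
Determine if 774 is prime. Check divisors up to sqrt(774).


774 / 2 = 387 (exact division)
774 is NOT prime.

No, 774 is not prime


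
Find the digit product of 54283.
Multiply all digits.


5 × 4 × 2 × 8 × 3 = 960


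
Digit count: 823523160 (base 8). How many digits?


823523160 in base 8 = 6105373530
Number of digits = 10

10 digits (base 8)


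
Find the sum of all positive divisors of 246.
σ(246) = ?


Divisors of 246: 1, 2, 3, 6, 41, 82, 123, 246
Sum = 1 + 2 + 3 + 6 + 41 + 82 + 123 + 246 = 504

σ(246) = 504


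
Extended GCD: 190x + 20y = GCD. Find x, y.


Tabular extended Euclidean (each row: r = 190*s + 20*t):
r=190, s=1, t=0
r=20, s=0, t=1
q=9: r=10, s=1, t=-9   [190*(1) + 20*(-9) = 10]
q=2: r=0, s=-2, t=19   [190*(-2) + 20*(19) = 0]
GCD = 10; from the row with r=10: x=1, y=-9
Check: 190*(1) + 20*(-9) = 190 - 180 = 10

GCD = 10, x = 1, y = -9


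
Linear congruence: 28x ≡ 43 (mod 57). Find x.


GCD(28, 57) = 1, unique solution
a^(-1) mod 57 = 55
x = 55 * 43 mod 57 = 28

x ≡ 28 (mod 57)


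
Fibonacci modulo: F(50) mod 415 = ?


F(k) mod 415 for k=1..50:
1, 1, 2, 3, 5, 8, 13, 21, 34, 55, 89, 144, 233, 377, 195, 157, 352, 94, 31, 125, 156, 281, 22, 303, 325, 213, 123, 336, 44, 380, 9, 389, 398, 372, 355, 312, 252, 149, 401, 135, 121, 256, 377, 218, 180, 398, 163, 146, 309, 40
F(50) mod 415 = 40


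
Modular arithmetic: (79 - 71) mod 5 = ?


79 - 71 = 8
8 mod 5 = 3


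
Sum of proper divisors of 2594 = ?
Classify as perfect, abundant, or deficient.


Proper divisors: 1, 2, 1297
Sum = 1 + 2 + 1297 = 1300
1300 < 2594 → deficient

s(2594) = 1300 (deficient)


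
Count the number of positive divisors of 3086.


3086 = 2^1 × 1543^1
d(3086) = (1+1) × (1+1) = 4

4 divisors


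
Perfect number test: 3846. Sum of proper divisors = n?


Proper divisors of 3846: 1, 2, 3, 6, 641, 1282, 1923
Sum = 1 + 2 + 3 + 6 + 641 + 1282 + 1923 = 3858

No, 3846 is not perfect (3858 ≠ 3846)


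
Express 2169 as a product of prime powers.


2169 / 3 = 723
723 / 3 = 241
241 / 241 = 1
2169 = 3^2 × 241


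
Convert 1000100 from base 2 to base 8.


1000100 (base 2) = 68 (decimal)
68 (decimal) = 104 (base 8)


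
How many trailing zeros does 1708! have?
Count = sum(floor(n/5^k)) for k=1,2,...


floor(1708/5) = 341
floor(1708/25) = 68
floor(1708/125) = 13
floor(1708/625) = 2
Total = 424

424 trailing zeros


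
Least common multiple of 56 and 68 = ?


GCD(56, 68) = 4
LCM = 56*68/4 = 3808/4 = 952

LCM = 952


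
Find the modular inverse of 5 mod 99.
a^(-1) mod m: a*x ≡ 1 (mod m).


Use the extended Euclidean algorithm on (99, 5); each row r = 99*s + 5*t:
r=99, s=1, t=0
r=5, s=0, t=1
q=19: r=4, s=1, t=-19   [99*(1) + 5*(-19) = 4]
q=1: r=1, s=-1, t=20   [99*(-1) + 5*(20) = 1]
q=4: r=0, s=5, t=-99   [99*(5) + 5*(-99) = 0]
GCD = 1 with t = 20, so 5*(20) ≡ 1 (mod 99)
Inverse = 20 mod 99 = 20
Check: 5 * 20 = 100 ≡ 1 (mod 99)

5^(-1) ≡ 20 (mod 99)


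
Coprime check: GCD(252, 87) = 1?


Euclidean algorithm:
252 = 2 * 87 + 78
87 = 1 * 78 + 9
78 = 8 * 9 + 6
9 = 1 * 6 + 3
6 = 2 * 3 + 0
GCD(252, 87) = 3

No, not coprime (GCD = 3)


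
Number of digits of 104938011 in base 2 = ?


104938011 in base 2 = 110010000010011101000011011
Number of digits = 27

27 digits (base 2)


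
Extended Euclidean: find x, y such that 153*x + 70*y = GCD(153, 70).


Tabular extended Euclidean (each row: r = 153*s + 70*t):
r=153, s=1, t=0
r=70, s=0, t=1
q=2: r=13, s=1, t=-2   [153*(1) + 70*(-2) = 13]
q=5: r=5, s=-5, t=11   [153*(-5) + 70*(11) = 5]
q=2: r=3, s=11, t=-24   [153*(11) + 70*(-24) = 3]
q=1: r=2, s=-16, t=35   [153*(-16) + 70*(35) = 2]
q=1: r=1, s=27, t=-59   [153*(27) + 70*(-59) = 1]
q=2: r=0, s=-70, t=153   [153*(-70) + 70*(153) = 0]
GCD = 1; from the row with r=1: x=27, y=-59
Check: 153*(27) + 70*(-59) = 4131 - 4130 = 1

GCD = 1, x = 27, y = -59


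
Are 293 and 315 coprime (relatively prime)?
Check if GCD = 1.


Euclidean algorithm:
315 = 1 * 293 + 22
293 = 13 * 22 + 7
22 = 3 * 7 + 1
7 = 7 * 1 + 0
GCD(293, 315) = 1

Yes, coprime (GCD = 1)


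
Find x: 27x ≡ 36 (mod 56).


GCD(27, 56) = 1, unique solution
a^(-1) mod 56 = 27
x = 27 * 36 mod 56 = 20

x ≡ 20 (mod 56)


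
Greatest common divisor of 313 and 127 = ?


313 = 2 * 127 + 59
127 = 2 * 59 + 9
59 = 6 * 9 + 5
9 = 1 * 5 + 4
5 = 1 * 4 + 1
4 = 4 * 1 + 0
GCD = 1


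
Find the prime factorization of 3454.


3454 / 2 = 1727
1727 / 11 = 157
157 / 157 = 1
3454 = 2 × 11 × 157


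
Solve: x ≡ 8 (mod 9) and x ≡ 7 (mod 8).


M = 9*8 = 72
M1 = M/9 = 8, M2 = M/8 = 9
M1^(-1) mod 9 = 8, M2^(-1) mod 8 = 1
x = 8*8*8 + 7*9*1 = 575
575 mod 72 = 71
Check: 71 mod 9 = 8 ✓, 71 mod 8 = 7 ✓

x ≡ 71 (mod 72)


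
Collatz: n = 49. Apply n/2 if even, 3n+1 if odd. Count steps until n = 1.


49 → 148 → 74 → 37 → 112 → 56 → 28 → 14 → 7 → 22 → 11 → 34 → 17 → 52 → 26 → 13 → 40 → 20 → 10 → 5 → 16 → 8 → 4 → 2 → 1
Total steps = 24

24 steps


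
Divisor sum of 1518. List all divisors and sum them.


Divisors of 1518: 1, 2, 3, 6, 11, 22, 23, 33, 46, 66, 69, 138, 253, 506, 759, 1518
Sum = 1 + 2 + 3 + 6 + 11 + 22 + 23 + 33 + 46 + 66 + 69 + 138 + 253 + 506 + 759 + 1518 = 3456

σ(1518) = 3456


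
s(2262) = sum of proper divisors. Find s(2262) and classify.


Proper divisors: 1, 2, 3, 6, 13, 26, 29, 39, 58, 78, 87, 174, 377, 754, 1131
Sum = 1 + 2 + 3 + 6 + 13 + 26 + 29 + 39 + 58 + 78 + 87 + 174 + 377 + 754 + 1131 = 2778
2778 > 2262 → abundant

s(2262) = 2778 (abundant)


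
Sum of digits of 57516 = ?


5 + 7 + 5 + 1 + 6 = 24


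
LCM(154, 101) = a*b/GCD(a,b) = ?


GCD(154, 101) = 1
LCM = 154*101/1 = 15554/1 = 15554

LCM = 15554


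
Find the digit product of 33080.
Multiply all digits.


3 × 3 × 0 × 8 × 0 = 0


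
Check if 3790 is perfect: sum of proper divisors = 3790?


Proper divisors of 3790: 1, 2, 5, 10, 379, 758, 1895
Sum = 1 + 2 + 5 + 10 + 379 + 758 + 1895 = 3050

No, 3790 is not perfect (3050 ≠ 3790)


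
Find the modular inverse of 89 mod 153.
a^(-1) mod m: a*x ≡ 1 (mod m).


Use the extended Euclidean algorithm on (153, 89); each row r = 153*s + 89*t:
r=153, s=1, t=0
r=89, s=0, t=1
q=1: r=64, s=1, t=-1   [153*(1) + 89*(-1) = 64]
q=1: r=25, s=-1, t=2   [153*(-1) + 89*(2) = 25]
q=2: r=14, s=3, t=-5   [153*(3) + 89*(-5) = 14]
q=1: r=11, s=-4, t=7   [153*(-4) + 89*(7) = 11]
q=1: r=3, s=7, t=-12   [153*(7) + 89*(-12) = 3]
q=3: r=2, s=-25, t=43   [153*(-25) + 89*(43) = 2]
q=1: r=1, s=32, t=-55   [153*(32) + 89*(-55) = 1]
q=2: r=0, s=-89, t=153   [153*(-89) + 89*(153) = 0]
GCD = 1 with t = -55, so 89*(-55) ≡ 1 (mod 153)
Inverse = -55 mod 153 = 98
Check: 89 * 98 = 8722 ≡ 1 (mod 153)

89^(-1) ≡ 98 (mod 153)


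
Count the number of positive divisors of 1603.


1603 = 7^1 × 229^1
d(1603) = (1+1) × (1+1) = 4

4 divisors


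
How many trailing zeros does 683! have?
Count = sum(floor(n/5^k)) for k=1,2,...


floor(683/5) = 136
floor(683/25) = 27
floor(683/125) = 5
floor(683/625) = 1
Total = 169

169 trailing zeros


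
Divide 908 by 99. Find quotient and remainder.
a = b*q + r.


908 = 99 * 9 + 17
Check: 891 + 17 = 908

q = 9, r = 17


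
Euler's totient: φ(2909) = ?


2909 = 2909
Prime factors: 2909
φ(2909) = 2909 × (1-1/2909)
= 2909 × 2908/2909 = 2908

φ(2909) = 2908


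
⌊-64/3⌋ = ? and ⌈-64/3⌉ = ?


-64/3 = -21.3333
floor = -22
ceil = -21

floor = -22, ceil = -21


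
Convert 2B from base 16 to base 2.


2B (base 16) = 43 (decimal)
43 (decimal) = 101011 (base 2)


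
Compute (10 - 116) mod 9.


10 - 116 = -106
-106 mod 9 = 2


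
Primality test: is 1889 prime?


Check divisors up to sqrt(1889) = 43.4626
No divisors found.
1889 is prime.

Yes, 1889 is prime


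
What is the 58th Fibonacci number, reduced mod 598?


F(k) mod 598 for k=1..58:
1, 1, 2, 3, 5, 8, 13, 21, 34, 55, 89, 144, 233, 377, 12, 389, 401, 192, 593, 187, 182, 369, 551, 322, 275, 597, 274, 273, 547, 222, 171, 393, 564, 359, 325, 86, 411, 497, 310, 209, 519, 130, 51, 181, 232, 413, 47, 460, 507, 369, 278, 49, 327, 376, 105, 481, 586, 469
F(58) mod 598 = 469


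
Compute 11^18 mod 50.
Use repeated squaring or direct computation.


11^1 mod 50 = 11
11^2 mod 50 = 21
11^3 mod 50 = 31
11^4 mod 50 = 41
11^5 mod 50 = 1
11^6 mod 50 = 11
11^7 mod 50 = 21
11^8 mod 50 = 31
11^9 mod 50 = 41
11^10 mod 50 = 1
11^11 mod 50 = 11
11^12 mod 50 = 21
11^13 mod 50 = 31
11^14 mod 50 = 41
11^15 mod 50 = 1
11^16 mod 50 = 11
11^17 mod 50 = 21
11^18 mod 50 = 31


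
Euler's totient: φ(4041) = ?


4041 = 3^2 × 449
Prime factors: 3, 449
φ(4041) = 4041 × (1-1/3) × (1-1/449)
= 4041 × 2/3 × 448/449 = 2688

φ(4041) = 2688


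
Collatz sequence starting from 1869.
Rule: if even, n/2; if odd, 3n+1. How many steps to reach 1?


1869 → 5608 → 2804 → 1402 → 701 → 2104 → 1052 → 526 → 263 → 790 → 395 → 1186 → 593 → 1780 → 890 → 445 → 1336 → 668 → 334 → 167 → 502 → 251 → 754 → 377 → 1132 → 566 → 283 → 850 → 425 → 1276 → 638 → 319 → 958 → 479 → 1438 → 719 → 2158 → 1079 → 3238 → 1619 → 4858 → 2429 → 7288 → 3644 → 1822 → 911 → 2734 → 1367 → 4102 → 2051 → 6154 → 3077 → 9232 → 4616 → 2308 → 1154 → 577 → 1732 → 866 → 433 → 1300 → 650 → 325 → 976 → 488 → 244 → 122 → 61 → 184 → 92 → 46 → 23 → 70 → 35 → 106 → 53 → 160 → 80 → 40 → 20 → 10 → 5 → 16 → 8 → 4 → 2 → 1
Total steps = 86

86 steps


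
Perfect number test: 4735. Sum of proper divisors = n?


Proper divisors of 4735: 1, 5, 947
Sum = 1 + 5 + 947 = 953

No, 4735 is not perfect (953 ≠ 4735)


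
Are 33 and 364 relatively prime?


Euclidean algorithm:
364 = 11 * 33 + 1
33 = 33 * 1 + 0
GCD(33, 364) = 1

Yes, coprime (GCD = 1)


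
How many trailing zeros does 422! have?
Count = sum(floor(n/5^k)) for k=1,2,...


floor(422/5) = 84
floor(422/25) = 16
floor(422/125) = 3
Total = 103

103 trailing zeros


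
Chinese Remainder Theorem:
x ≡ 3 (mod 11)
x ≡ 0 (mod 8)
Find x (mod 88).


M = 11*8 = 88
M1 = M/11 = 8, M2 = M/8 = 11
M1^(-1) mod 11 = 7, M2^(-1) mod 8 = 3
x = 3*8*7 + 0*11*3 = 168
168 mod 88 = 80
Check: 80 mod 11 = 3 ✓, 80 mod 8 = 0 ✓

x ≡ 80 (mod 88)


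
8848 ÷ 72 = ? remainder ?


8848 = 72 * 122 + 64
Check: 8784 + 64 = 8848

q = 122, r = 64


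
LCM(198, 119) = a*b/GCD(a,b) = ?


GCD(198, 119) = 1
LCM = 198*119/1 = 23562/1 = 23562

LCM = 23562


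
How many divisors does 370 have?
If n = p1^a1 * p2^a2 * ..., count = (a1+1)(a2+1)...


370 = 2^1 × 5^1 × 37^1
d(370) = (1+1) × (1+1) × (1+1) = 8

8 divisors
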